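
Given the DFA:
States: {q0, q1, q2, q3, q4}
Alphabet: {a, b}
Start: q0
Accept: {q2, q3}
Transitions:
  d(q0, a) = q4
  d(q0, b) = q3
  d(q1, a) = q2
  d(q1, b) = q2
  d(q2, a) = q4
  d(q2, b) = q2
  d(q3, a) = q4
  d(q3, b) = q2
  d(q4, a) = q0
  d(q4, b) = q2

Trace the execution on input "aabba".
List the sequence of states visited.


Input: aabba
d(q0, a) = q4
d(q4, a) = q0
d(q0, b) = q3
d(q3, b) = q2
d(q2, a) = q4


q0 -> q4 -> q0 -> q3 -> q2 -> q4


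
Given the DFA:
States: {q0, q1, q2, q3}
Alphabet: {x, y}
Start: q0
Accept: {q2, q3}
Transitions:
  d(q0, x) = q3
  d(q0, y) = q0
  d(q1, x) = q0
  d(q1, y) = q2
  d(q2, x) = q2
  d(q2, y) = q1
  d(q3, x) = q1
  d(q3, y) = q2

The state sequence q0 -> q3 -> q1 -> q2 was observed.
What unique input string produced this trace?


Trace back each transition to find the symbol:
  q0 --[x]--> q3
  q3 --[x]--> q1
  q1 --[y]--> q2

"xxy"


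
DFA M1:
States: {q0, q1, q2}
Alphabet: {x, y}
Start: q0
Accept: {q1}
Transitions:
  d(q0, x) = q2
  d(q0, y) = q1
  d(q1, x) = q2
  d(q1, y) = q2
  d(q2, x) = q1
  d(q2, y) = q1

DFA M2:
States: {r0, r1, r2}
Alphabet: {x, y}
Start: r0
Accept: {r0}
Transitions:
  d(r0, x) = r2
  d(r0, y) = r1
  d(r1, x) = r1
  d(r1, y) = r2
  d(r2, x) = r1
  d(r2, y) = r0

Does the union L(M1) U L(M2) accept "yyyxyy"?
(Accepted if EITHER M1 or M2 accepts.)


M1: final=q2 accepted=False
M2: final=r1 accepted=False

No, union rejects (neither accepts)


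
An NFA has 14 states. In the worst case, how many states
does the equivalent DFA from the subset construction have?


Subset construction: one DFA state per subset of NFA states.
2^14 = 16384

16384


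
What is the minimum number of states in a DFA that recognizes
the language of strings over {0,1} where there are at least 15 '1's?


States: count = 0, 1, ..., 14, and a final '>= 15' state.
Total: 15 + 1 = 16. Accept = '>= 15' state.

16


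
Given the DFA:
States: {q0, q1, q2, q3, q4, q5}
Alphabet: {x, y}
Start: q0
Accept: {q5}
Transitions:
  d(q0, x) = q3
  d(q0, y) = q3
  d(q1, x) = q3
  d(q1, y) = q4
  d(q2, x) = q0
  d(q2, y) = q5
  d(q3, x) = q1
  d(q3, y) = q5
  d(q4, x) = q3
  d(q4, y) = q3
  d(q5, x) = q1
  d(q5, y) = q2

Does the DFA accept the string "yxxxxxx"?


Trace: q0 -> q3 -> q1 -> q3 -> q1 -> q3 -> q1 -> q3
Final state: q3
Accept states: {q5}

No, rejected (final state q3 is not an accept state)


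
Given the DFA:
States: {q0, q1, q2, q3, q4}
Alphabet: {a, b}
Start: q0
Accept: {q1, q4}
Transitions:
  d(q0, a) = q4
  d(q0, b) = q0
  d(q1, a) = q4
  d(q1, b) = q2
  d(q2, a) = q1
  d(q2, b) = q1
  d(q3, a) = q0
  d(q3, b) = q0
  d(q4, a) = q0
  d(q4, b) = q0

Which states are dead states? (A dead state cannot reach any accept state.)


Forward reachability from each state:
  q0 -> reaches accept state q4 (live)
  q1 -> reaches accept state q1 (live)
  q2 -> reaches accept state q1 (live)
  q3 -> reaches accept state q4 (live)
  q4 -> reaches accept state q4 (live)

None (all states can reach an accept state)


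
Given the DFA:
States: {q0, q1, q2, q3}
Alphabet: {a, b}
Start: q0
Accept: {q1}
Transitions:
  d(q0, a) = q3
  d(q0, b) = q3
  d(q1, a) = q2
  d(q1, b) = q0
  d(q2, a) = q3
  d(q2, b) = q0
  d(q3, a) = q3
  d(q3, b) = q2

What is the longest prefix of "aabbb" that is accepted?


Run the DFA, marking each prefix where the state is accepting:
  "" -> q0 [reject]
  "a" -> q3 [reject]
  "aa" -> q3 [reject]
  "aab" -> q2 [reject]
  "aabb" -> q0 [reject]
  "aabbb" -> q3 [reject]

No prefix is accepted


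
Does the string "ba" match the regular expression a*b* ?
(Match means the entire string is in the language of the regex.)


|string| = 2; first = 'b'; last = 'a'

No, "ba" does not match a*b*


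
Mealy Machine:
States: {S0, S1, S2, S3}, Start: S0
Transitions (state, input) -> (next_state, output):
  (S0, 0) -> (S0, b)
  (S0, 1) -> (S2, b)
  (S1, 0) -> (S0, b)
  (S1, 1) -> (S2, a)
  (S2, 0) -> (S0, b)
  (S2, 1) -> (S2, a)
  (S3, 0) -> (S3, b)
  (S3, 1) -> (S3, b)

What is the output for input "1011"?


Step-by-step:
  (S0, 1) -> (S2, b)
  (S2, 0) -> (S0, b)
  (S0, 1) -> (S2, b)
  (S2, 1) -> (S2, a)

"bbba"


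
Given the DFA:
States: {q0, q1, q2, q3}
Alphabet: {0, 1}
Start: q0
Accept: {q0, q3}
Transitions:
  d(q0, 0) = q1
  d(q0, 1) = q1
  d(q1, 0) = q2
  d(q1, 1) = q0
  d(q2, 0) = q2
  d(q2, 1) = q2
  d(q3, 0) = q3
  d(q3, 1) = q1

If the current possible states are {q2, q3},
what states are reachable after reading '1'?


Apply transition on '1' from each current state:
  d(q2, 1) = q2
  d(q3, 1) = q1

{q1, q2}


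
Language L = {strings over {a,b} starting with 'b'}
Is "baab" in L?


first symbol = 'b'

Yes, "baab" is in L


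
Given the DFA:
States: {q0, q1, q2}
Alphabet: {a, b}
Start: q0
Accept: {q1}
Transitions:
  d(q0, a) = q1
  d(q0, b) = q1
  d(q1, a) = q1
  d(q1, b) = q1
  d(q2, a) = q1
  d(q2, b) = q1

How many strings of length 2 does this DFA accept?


Enumerating all length-2 strings:
  "aa" -> q1 [accept]
  "ab" -> q1 [accept]
  "ba" -> q1 [accept]
  "bb" -> q1 [accept]

4 out of 4


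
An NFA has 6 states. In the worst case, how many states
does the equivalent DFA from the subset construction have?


Subset construction: one DFA state per subset of NFA states.
2^6 = 64

64


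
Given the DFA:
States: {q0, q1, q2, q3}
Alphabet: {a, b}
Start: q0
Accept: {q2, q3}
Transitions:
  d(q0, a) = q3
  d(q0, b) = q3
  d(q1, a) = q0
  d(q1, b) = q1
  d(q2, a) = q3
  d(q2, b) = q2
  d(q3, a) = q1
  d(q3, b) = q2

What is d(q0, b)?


Looking up transition d(q0, b)

q3


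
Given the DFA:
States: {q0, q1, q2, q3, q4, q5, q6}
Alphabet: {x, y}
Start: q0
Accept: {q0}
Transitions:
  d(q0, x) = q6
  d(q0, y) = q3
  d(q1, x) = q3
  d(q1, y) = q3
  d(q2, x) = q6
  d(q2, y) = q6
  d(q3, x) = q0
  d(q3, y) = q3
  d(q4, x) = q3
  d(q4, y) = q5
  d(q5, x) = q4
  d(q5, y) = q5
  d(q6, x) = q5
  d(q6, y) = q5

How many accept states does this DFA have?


Accept states listed: {q0}
Counting: q0(1)

1


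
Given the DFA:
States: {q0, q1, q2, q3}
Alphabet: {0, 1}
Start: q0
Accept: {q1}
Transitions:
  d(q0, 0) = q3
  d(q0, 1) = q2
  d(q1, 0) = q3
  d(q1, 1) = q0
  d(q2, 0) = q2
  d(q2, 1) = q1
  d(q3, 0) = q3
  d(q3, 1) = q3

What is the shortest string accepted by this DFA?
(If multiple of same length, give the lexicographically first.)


BFS by string length (lex-first path to each state shown):
  len 0: q0<-""
  len 1: q2<-"1", q3<-"0"
  len 2: q1<-"11", q2<-"10", q3<-"00"
Found accept state at length 2.

"11"


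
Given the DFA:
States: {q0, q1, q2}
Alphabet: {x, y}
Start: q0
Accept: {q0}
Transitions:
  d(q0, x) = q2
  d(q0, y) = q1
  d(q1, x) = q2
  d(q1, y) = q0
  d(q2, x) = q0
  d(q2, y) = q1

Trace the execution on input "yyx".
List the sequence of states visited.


Input: yyx
d(q0, y) = q1
d(q1, y) = q0
d(q0, x) = q2


q0 -> q1 -> q0 -> q2


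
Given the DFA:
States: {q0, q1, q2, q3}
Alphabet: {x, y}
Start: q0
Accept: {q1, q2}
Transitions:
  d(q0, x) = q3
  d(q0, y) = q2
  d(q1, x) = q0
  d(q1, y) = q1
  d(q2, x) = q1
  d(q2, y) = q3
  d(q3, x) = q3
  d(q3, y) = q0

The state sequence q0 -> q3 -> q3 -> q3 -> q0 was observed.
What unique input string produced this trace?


Trace back each transition to find the symbol:
  q0 --[x]--> q3
  q3 --[x]--> q3
  q3 --[x]--> q3
  q3 --[y]--> q0

"xxxy"


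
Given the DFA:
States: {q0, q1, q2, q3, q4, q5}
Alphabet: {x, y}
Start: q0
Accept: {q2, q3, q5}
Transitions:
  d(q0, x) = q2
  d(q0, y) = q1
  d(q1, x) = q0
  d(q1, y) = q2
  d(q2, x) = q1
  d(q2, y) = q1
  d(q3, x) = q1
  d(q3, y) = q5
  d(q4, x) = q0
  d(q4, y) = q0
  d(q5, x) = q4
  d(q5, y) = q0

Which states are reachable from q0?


BFS from q0:
  layer 0: {q0}
  layer 1: {q1, q2}

{q0, q1, q2}


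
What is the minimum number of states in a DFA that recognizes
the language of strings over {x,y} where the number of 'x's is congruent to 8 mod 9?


States track (count of 'x') mod 9.
Need 9 states: one per remainder 0..8; accept = remainder 8.

9


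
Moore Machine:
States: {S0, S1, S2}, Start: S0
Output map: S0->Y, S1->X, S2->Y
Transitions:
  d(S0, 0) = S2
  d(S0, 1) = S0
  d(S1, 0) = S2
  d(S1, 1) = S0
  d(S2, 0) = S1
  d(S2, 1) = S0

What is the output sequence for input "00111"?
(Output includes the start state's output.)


Start: S0 (output Y)
  --0--> S2 (output Y)
  --0--> S1 (output X)
  --1--> S0 (output Y)
  --1--> S0 (output Y)
  --1--> S0 (output Y)

"YYXYYY"


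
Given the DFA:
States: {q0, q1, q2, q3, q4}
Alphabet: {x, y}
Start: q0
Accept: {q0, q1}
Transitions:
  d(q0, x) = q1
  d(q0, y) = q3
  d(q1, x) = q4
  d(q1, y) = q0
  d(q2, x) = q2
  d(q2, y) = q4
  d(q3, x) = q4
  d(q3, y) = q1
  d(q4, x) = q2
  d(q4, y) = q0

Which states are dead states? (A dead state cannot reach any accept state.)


Forward reachability from each state:
  q0 -> reaches accept state q0 (live)
  q1 -> reaches accept state q0 (live)
  q2 -> reaches accept state q0 (live)
  q3 -> reaches accept state q0 (live)
  q4 -> reaches accept state q0 (live)

None (all states can reach an accept state)


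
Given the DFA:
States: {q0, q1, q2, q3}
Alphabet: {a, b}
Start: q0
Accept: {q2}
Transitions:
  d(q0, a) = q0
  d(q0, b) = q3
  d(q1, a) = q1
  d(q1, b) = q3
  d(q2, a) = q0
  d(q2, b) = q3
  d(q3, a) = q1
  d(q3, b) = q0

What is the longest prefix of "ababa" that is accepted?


Run the DFA, marking each prefix where the state is accepting:
  "" -> q0 [reject]
  "a" -> q0 [reject]
  "ab" -> q3 [reject]
  "aba" -> q1 [reject]
  "abab" -> q3 [reject]
  "ababa" -> q1 [reject]

No prefix is accepted


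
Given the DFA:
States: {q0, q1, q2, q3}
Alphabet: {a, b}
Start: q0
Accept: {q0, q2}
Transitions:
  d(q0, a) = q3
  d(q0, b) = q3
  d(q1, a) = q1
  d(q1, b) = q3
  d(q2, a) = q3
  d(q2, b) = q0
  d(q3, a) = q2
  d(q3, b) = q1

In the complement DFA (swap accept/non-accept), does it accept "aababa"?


Trace: q0 -> q3 -> q2 -> q0 -> q3 -> q1 -> q1
Final: q1
Original accept: {q0, q2}
Complement: q1 is not in original accept

Yes, complement accepts (original rejects)


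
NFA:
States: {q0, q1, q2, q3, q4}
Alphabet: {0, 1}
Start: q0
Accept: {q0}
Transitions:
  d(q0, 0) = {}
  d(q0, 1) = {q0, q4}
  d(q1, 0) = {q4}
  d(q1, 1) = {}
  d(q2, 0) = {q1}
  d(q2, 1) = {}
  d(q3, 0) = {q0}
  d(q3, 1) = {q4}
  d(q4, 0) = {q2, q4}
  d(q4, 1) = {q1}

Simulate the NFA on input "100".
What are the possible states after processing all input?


Start: {q0}
  --1--> {q0, q4}
  --0--> {q2, q4}
  --0--> {q1, q2, q4}

{q1, q2, q4}


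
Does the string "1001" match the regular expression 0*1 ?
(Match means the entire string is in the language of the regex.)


|string| = 4; first = '1'; last = '1'

No, "1001" does not match 0*1


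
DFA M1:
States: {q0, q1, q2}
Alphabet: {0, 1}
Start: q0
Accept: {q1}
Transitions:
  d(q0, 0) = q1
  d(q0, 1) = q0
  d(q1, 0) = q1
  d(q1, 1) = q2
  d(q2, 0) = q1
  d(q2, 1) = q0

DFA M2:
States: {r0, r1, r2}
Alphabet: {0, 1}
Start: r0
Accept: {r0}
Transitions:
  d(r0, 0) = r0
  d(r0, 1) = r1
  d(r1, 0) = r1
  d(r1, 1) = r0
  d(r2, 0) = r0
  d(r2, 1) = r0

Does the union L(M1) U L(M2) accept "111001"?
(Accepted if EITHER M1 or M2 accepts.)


M1: final=q2 accepted=False
M2: final=r0 accepted=True

Yes, union accepts


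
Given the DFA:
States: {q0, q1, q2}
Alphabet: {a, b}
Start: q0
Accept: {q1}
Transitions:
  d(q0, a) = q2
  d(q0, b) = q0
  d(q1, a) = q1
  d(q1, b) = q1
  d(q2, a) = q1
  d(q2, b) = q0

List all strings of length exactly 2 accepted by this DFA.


All strings of length 2: 4 total
Accepted: 1

"aa"


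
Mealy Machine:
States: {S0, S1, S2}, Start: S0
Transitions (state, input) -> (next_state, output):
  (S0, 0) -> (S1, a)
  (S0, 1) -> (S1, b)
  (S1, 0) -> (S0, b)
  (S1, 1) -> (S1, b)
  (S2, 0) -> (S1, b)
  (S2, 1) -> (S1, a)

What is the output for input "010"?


Step-by-step:
  (S0, 0) -> (S1, a)
  (S1, 1) -> (S1, b)
  (S1, 0) -> (S0, b)

"abb"


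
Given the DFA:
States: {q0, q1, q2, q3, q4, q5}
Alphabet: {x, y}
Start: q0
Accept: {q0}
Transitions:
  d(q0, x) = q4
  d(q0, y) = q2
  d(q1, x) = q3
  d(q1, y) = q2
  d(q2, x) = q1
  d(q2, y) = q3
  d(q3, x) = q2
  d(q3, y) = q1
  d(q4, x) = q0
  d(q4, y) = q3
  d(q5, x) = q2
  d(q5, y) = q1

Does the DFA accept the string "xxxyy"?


Trace: q0 -> q4 -> q0 -> q4 -> q3 -> q1
Final state: q1
Accept states: {q0}

No, rejected (final state q1 is not an accept state)


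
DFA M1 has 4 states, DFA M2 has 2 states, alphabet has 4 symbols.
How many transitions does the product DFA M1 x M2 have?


Product DFA has 4 * 2 = 8 states.
Each has 4 transitions: 8 * 4 = 32

32


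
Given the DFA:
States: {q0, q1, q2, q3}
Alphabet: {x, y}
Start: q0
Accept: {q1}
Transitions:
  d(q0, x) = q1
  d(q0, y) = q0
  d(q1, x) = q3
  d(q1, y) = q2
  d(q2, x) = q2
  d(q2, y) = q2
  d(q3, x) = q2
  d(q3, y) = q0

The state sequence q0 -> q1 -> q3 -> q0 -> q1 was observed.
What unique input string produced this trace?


Trace back each transition to find the symbol:
  q0 --[x]--> q1
  q1 --[x]--> q3
  q3 --[y]--> q0
  q0 --[x]--> q1

"xxyx"


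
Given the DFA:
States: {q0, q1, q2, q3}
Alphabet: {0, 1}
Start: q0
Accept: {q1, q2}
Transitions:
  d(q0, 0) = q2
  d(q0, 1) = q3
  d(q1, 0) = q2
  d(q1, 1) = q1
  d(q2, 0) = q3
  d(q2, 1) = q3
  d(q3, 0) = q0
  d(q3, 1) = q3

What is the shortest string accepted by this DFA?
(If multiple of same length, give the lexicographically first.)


BFS by string length (lex-first path to each state shown):
  len 0: q0<-""
  len 1: q2<-"0", q3<-"1"
Found accept state at length 1.

"0"


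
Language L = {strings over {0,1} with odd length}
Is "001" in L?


length = 3; 3 mod 2 = 1

Yes, "001" is in L


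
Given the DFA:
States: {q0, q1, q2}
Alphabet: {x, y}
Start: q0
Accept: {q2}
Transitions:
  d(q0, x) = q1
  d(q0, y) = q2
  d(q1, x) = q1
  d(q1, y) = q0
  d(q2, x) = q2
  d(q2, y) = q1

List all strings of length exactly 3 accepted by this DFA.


All strings of length 3: 8 total
Accepted: 2

"xyy", "yxx"


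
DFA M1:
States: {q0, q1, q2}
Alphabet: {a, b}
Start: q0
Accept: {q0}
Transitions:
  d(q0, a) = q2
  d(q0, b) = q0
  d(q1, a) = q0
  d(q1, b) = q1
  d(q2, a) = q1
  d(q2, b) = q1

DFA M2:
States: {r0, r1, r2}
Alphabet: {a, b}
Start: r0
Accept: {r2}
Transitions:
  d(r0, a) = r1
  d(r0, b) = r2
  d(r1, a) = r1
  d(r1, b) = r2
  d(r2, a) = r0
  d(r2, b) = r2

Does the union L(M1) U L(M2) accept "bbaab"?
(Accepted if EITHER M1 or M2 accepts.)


M1: final=q1 accepted=False
M2: final=r2 accepted=True

Yes, union accepts


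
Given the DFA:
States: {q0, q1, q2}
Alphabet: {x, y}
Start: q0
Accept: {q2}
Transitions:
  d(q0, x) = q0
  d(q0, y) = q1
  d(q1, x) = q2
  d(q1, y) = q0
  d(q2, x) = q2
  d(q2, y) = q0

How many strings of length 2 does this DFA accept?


Enumerating all length-2 strings:
  "xx" -> q0 [reject]
  "xy" -> q1 [reject]
  "yx" -> q2 [accept]
  "yy" -> q0 [reject]

1 out of 4


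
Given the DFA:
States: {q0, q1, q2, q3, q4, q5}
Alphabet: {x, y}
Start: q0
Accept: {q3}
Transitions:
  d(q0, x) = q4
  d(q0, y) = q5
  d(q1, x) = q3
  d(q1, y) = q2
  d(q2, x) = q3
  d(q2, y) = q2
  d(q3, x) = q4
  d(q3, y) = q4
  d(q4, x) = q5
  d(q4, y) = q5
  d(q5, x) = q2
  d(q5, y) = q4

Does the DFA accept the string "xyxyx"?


Trace: q0 -> q4 -> q5 -> q2 -> q2 -> q3
Final state: q3
Accept states: {q3}

Yes, accepted (final state q3 is an accept state)


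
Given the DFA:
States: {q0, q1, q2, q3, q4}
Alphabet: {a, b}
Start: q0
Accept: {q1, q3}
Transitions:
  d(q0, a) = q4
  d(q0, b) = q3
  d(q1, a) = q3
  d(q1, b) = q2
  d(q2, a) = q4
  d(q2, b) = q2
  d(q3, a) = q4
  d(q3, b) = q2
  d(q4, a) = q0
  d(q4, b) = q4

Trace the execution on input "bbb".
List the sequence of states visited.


Input: bbb
d(q0, b) = q3
d(q3, b) = q2
d(q2, b) = q2


q0 -> q3 -> q2 -> q2


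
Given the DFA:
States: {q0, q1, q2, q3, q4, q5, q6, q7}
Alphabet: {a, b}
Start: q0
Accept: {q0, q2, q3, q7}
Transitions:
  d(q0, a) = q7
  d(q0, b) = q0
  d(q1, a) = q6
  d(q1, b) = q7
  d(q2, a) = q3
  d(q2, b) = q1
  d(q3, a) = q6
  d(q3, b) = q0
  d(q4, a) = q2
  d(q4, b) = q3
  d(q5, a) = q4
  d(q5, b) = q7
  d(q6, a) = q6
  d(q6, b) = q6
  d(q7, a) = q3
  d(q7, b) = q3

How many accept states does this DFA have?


Accept states listed: {q0, q2, q3, q7}
Counting: q0(1) q2(2) q3(3) q7(4)

4


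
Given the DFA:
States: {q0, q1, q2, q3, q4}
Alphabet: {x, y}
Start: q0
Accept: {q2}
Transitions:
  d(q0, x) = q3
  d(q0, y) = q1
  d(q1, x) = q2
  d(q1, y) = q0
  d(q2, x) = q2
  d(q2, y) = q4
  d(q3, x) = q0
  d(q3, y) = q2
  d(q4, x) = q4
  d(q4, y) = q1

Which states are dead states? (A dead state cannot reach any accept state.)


Forward reachability from each state:
  q0 -> reaches accept state q2 (live)
  q1 -> reaches accept state q2 (live)
  q2 -> reaches accept state q2 (live)
  q3 -> reaches accept state q2 (live)
  q4 -> reaches accept state q2 (live)

None (all states can reach an accept state)


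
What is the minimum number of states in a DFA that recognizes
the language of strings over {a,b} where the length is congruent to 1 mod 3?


States track (length) mod 3.
Need 3 states: one per remainder 0..2; accept = remainder 1.

3


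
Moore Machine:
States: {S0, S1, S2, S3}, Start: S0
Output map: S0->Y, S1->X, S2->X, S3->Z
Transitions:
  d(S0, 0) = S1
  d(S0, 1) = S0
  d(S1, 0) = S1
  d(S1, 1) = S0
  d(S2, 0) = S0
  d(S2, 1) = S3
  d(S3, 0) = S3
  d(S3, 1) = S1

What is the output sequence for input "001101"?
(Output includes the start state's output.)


Start: S0 (output Y)
  --0--> S1 (output X)
  --0--> S1 (output X)
  --1--> S0 (output Y)
  --1--> S0 (output Y)
  --0--> S1 (output X)
  --1--> S0 (output Y)

"YXXYYXY"


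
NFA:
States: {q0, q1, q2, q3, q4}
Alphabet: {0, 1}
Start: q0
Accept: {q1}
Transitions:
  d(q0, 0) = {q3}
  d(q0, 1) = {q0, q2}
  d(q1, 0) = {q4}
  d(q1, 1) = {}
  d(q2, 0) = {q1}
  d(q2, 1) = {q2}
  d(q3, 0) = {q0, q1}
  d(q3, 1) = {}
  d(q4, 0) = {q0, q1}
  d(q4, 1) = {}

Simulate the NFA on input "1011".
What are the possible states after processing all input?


Start: {q0}
  --1--> {q0, q2}
  --0--> {q1, q3}
  --1--> {}
  --1--> {}

{} (empty set, no valid transitions)


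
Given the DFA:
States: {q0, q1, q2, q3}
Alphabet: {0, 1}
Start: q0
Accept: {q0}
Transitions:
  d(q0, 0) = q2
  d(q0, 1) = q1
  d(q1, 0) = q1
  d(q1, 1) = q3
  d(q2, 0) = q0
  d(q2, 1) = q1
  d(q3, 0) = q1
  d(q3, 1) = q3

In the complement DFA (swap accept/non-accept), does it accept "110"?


Trace: q0 -> q1 -> q3 -> q1
Final: q1
Original accept: {q0}
Complement: q1 is not in original accept

Yes, complement accepts (original rejects)


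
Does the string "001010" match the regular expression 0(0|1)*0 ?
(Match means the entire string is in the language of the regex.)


|string| = 6; first = '0'; last = '0'

Yes, "001010" matches 0(0|1)*0


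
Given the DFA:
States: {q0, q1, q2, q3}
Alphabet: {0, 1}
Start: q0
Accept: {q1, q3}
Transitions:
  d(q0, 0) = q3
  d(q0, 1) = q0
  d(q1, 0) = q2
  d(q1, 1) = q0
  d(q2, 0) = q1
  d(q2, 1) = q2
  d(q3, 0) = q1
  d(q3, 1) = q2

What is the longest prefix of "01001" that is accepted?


Run the DFA, marking each prefix where the state is accepting:
  "" -> q0 [reject]
  "0" -> q3 [accept]
  "01" -> q2 [reject]
  "010" -> q1 [accept]
  "0100" -> q2 [reject]
  "01001" -> q2 [reject]

"010"


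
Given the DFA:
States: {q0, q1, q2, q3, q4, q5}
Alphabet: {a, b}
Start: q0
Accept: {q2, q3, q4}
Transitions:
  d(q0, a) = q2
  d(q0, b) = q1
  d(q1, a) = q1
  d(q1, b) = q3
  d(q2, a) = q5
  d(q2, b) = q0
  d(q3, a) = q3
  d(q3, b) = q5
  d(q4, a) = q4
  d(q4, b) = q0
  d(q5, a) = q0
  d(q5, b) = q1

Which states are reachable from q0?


BFS from q0:
  layer 0: {q0}
  layer 1: {q1, q2}
  layer 2: {q3, q5}

{q0, q1, q2, q3, q5}


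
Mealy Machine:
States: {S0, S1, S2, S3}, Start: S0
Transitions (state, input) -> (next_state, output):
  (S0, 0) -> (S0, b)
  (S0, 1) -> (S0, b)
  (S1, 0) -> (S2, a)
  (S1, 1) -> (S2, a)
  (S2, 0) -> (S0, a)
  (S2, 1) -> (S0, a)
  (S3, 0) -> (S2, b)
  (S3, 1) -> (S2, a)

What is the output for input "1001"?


Step-by-step:
  (S0, 1) -> (S0, b)
  (S0, 0) -> (S0, b)
  (S0, 0) -> (S0, b)
  (S0, 1) -> (S0, b)

"bbbb"


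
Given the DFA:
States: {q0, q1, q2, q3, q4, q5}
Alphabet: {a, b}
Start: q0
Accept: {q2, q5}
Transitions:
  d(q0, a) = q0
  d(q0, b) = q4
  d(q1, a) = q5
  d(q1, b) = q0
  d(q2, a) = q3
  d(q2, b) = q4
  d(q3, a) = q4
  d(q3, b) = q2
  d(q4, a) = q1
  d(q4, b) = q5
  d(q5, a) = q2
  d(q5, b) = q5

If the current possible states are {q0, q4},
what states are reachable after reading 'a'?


Apply transition on 'a' from each current state:
  d(q0, a) = q0
  d(q4, a) = q1

{q0, q1}


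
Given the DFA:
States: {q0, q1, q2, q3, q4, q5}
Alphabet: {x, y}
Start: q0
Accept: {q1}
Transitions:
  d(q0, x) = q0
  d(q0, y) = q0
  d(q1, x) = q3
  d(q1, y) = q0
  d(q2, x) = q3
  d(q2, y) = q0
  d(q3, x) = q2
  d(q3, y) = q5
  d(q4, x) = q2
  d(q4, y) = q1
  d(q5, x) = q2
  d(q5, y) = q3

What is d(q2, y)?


Looking up transition d(q2, y)

q0


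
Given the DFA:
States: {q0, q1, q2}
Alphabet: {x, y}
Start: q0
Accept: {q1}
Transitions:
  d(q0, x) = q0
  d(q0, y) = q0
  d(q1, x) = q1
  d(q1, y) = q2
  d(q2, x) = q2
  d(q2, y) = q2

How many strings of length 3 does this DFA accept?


Enumerating all length-3 strings:
  "xxx" -> q0 [reject]
  "xxy" -> q0 [reject]
  "xyx" -> q0 [reject]
  "xyy" -> q0 [reject]
  "yxx" -> q0 [reject]
  "yxy" -> q0 [reject]
  "yyx" -> q0 [reject]
  "yyy" -> q0 [reject]

0 out of 8


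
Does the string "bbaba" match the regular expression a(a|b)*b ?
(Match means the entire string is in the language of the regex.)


|string| = 5; first = 'b'; last = 'a'

No, "bbaba" does not match a(a|b)*b


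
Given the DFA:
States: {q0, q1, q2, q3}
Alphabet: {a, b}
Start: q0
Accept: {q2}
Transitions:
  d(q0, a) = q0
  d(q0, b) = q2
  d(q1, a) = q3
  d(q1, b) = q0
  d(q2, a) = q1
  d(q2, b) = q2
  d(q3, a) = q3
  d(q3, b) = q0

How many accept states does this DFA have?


Accept states listed: {q2}
Counting: q2(1)

1


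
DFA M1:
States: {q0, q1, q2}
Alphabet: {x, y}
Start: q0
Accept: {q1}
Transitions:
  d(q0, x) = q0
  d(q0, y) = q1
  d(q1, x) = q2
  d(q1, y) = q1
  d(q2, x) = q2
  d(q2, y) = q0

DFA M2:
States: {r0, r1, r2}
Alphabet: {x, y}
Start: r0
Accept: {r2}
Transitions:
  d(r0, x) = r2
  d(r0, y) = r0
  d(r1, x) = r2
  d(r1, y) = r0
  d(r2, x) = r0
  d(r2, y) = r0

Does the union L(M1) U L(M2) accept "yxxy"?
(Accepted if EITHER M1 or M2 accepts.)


M1: final=q0 accepted=False
M2: final=r0 accepted=False

No, union rejects (neither accepts)


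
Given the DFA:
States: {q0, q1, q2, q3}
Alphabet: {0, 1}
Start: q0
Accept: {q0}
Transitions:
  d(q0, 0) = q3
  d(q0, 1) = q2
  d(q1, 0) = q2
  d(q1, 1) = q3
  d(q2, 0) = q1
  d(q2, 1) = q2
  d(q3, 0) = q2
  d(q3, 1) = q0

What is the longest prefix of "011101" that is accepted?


Run the DFA, marking each prefix where the state is accepting:
  "" -> q0 [accept]
  "0" -> q3 [reject]
  "01" -> q0 [accept]
  "011" -> q2 [reject]
  "0111" -> q2 [reject]
  "01110" -> q1 [reject]
  "011101" -> q3 [reject]

"01"


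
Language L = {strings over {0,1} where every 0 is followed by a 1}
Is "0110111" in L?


'00' present: False; ends with '0': False

Yes, "0110111" is in L


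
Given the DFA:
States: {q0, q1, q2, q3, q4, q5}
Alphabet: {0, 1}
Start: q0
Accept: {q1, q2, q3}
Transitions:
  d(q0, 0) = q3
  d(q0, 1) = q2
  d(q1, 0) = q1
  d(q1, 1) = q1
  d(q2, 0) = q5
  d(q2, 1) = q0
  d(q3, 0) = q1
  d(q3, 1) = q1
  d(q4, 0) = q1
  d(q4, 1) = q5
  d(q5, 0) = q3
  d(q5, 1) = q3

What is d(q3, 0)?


Looking up transition d(q3, 0)

q1


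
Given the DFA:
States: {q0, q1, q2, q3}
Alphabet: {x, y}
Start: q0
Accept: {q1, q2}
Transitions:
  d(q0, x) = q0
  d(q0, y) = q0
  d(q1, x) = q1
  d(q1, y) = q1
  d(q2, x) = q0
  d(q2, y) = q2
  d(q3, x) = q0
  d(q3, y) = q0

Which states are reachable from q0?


BFS from q0:
  layer 0: {q0}

{q0}


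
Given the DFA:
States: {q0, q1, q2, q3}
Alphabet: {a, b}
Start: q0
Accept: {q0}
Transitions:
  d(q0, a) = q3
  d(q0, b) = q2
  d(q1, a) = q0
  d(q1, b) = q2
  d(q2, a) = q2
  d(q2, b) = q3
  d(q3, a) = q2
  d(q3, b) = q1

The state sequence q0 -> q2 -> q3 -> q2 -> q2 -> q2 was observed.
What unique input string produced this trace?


Trace back each transition to find the symbol:
  q0 --[b]--> q2
  q2 --[b]--> q3
  q3 --[a]--> q2
  q2 --[a]--> q2
  q2 --[a]--> q2

"bbaaa"


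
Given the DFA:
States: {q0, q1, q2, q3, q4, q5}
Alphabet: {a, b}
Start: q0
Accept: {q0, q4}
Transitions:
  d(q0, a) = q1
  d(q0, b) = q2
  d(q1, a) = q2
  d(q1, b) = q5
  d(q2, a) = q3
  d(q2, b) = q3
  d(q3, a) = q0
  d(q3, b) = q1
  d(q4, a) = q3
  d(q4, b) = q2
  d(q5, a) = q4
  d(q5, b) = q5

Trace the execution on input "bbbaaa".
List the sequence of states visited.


Input: bbbaaa
d(q0, b) = q2
d(q2, b) = q3
d(q3, b) = q1
d(q1, a) = q2
d(q2, a) = q3
d(q3, a) = q0


q0 -> q2 -> q3 -> q1 -> q2 -> q3 -> q0


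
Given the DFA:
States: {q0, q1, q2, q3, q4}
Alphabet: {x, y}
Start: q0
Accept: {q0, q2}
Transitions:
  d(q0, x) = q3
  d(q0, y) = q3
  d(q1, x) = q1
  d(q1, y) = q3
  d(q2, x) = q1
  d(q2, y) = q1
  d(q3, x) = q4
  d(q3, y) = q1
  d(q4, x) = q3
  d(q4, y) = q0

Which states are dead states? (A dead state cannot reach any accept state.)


Forward reachability from each state:
  q0 -> reaches accept state q0 (live)
  q1 -> reaches accept state q0 (live)
  q2 -> reaches accept state q0 (live)
  q3 -> reaches accept state q0 (live)
  q4 -> reaches accept state q0 (live)

None (all states can reach an accept state)


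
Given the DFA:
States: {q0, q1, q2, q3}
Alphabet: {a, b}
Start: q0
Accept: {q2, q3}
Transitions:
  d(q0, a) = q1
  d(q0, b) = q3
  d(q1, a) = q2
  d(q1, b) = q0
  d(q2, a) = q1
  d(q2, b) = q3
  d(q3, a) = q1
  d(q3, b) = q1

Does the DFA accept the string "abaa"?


Trace: q0 -> q1 -> q0 -> q1 -> q2
Final state: q2
Accept states: {q2, q3}

Yes, accepted (final state q2 is an accept state)


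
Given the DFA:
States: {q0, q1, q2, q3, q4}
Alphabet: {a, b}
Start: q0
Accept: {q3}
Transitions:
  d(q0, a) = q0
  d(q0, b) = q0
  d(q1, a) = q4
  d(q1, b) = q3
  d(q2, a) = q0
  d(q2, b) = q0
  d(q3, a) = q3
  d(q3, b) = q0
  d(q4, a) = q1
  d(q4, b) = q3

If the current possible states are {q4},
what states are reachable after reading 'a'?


Apply transition on 'a' from each current state:
  d(q4, a) = q1

{q1}


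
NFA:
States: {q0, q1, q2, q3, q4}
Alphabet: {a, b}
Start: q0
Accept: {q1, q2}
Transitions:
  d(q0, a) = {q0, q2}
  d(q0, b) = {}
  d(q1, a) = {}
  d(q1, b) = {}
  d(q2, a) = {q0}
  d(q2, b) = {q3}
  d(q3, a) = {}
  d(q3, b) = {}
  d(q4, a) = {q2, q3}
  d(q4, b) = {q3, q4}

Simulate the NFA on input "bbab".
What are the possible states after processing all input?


Start: {q0}
  --b--> {}
  --b--> {}
  --a--> {}
  --b--> {}

{} (empty set, no valid transitions)


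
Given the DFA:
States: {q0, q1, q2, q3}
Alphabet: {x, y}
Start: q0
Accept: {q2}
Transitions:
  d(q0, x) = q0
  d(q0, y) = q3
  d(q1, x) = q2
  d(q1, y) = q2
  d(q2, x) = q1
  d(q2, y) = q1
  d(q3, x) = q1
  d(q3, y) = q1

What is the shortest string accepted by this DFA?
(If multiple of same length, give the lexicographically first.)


BFS by string length (lex-first path to each state shown):
  len 0: q0<-""
  len 1: q0<-"x", q3<-"y"
  len 2: q0<-"xx", q1<-"yx", q3<-"xy"
  len 3: q0<-"xxx", q1<-"xyx", q2<-"yxx", q3<-"xxy"
Found accept state at length 3.

"yxx"


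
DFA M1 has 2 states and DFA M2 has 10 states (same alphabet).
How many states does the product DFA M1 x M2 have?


Product construction pairs every M1 state with every M2 state.
2 * 10 = 20

20


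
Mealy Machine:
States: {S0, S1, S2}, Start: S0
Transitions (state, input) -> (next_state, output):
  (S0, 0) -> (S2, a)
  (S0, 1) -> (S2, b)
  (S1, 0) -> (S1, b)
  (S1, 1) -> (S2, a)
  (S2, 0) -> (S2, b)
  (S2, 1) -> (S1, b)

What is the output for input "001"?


Step-by-step:
  (S0, 0) -> (S2, a)
  (S2, 0) -> (S2, b)
  (S2, 1) -> (S1, b)

"abb"


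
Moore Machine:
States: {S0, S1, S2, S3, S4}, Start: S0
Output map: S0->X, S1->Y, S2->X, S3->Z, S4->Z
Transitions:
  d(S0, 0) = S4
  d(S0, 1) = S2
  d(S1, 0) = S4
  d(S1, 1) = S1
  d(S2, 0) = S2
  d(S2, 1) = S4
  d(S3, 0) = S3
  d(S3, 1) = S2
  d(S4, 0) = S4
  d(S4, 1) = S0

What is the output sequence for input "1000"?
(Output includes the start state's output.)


Start: S0 (output X)
  --1--> S2 (output X)
  --0--> S2 (output X)
  --0--> S2 (output X)
  --0--> S2 (output X)

"XXXXX"


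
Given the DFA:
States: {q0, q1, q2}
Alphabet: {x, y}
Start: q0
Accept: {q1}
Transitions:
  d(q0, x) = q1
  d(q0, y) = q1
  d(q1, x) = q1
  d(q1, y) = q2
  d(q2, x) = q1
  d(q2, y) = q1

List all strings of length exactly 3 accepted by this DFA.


All strings of length 3: 8 total
Accepted: 6

"xxx", "xyx", "xyy", "yxx", "yyx", "yyy"


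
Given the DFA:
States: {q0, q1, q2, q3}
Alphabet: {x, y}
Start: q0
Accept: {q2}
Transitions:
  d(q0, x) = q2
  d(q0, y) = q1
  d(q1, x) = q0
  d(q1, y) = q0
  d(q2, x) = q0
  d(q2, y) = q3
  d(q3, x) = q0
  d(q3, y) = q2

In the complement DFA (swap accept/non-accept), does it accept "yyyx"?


Trace: q0 -> q1 -> q0 -> q1 -> q0
Final: q0
Original accept: {q2}
Complement: q0 is not in original accept

Yes, complement accepts (original rejects)


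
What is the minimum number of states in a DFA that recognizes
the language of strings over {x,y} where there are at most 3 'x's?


States: count = 0, 1, ..., 3 (all accepting; 4 states), plus a dead state for count > 3.
Total: 4 + 1 = 5.

5


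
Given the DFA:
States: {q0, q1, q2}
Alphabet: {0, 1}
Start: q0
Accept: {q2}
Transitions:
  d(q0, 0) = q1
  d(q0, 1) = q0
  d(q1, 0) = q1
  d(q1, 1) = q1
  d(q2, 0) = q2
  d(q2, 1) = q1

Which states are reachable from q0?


BFS from q0:
  layer 0: {q0}
  layer 1: {q1}

{q0, q1}


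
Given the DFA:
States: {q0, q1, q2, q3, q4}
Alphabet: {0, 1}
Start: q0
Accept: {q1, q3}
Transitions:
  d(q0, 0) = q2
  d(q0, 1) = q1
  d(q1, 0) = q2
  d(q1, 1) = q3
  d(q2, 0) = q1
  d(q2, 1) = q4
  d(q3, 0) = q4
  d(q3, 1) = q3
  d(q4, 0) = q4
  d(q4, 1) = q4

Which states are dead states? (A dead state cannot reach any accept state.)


Forward reachability from each state:
  q0 -> reaches accept state q1 (live)
  q1 -> reaches accept state q1 (live)
  q2 -> reaches accept state q1 (live)
  q3 -> reaches accept state q3 (live)
  q4 -> reaches {q4}, no accept state (dead)

{q4}


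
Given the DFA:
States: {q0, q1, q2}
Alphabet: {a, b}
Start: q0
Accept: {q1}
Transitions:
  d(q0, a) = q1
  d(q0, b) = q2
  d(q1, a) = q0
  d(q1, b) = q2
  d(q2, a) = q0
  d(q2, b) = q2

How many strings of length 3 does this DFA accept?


Enumerating all length-3 strings:
  "aaa" -> q1 [accept]
  "aab" -> q2 [reject]
  "aba" -> q0 [reject]
  "abb" -> q2 [reject]
  "baa" -> q1 [accept]
  "bab" -> q2 [reject]
  "bba" -> q0 [reject]
  "bbb" -> q2 [reject]

2 out of 8


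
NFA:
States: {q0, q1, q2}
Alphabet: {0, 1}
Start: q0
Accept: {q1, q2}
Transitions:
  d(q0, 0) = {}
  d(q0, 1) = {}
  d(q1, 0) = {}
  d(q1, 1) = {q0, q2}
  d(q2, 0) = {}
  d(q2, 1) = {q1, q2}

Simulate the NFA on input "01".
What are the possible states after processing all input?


Start: {q0}
  --0--> {}
  --1--> {}

{} (empty set, no valid transitions)


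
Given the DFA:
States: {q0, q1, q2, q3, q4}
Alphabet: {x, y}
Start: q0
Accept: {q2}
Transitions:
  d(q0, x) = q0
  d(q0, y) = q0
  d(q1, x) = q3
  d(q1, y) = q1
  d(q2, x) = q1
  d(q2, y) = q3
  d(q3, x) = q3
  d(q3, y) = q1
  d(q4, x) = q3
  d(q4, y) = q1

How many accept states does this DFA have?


Accept states listed: {q2}
Counting: q2(1)

1


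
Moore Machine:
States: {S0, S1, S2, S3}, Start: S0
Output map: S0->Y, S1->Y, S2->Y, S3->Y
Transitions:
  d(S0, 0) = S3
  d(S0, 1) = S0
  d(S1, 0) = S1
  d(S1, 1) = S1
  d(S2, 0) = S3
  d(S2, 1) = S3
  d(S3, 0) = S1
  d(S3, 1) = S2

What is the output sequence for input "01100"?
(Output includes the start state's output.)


Start: S0 (output Y)
  --0--> S3 (output Y)
  --1--> S2 (output Y)
  --1--> S3 (output Y)
  --0--> S1 (output Y)
  --0--> S1 (output Y)

"YYYYYY"


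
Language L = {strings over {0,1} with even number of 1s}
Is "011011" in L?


count('1') = 4; 4 mod 2 = 0

Yes, "011011" is in L


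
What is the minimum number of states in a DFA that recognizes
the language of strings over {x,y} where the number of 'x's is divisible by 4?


States track (count of 'x') mod 4.
Need 4 states: one per remainder 0..3; accept = remainder 0.

4


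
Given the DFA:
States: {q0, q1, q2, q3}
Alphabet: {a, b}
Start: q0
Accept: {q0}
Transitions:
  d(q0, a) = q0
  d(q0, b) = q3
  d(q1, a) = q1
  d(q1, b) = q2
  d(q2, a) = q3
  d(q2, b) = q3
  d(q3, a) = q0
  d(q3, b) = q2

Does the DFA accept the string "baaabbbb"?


Trace: q0 -> q3 -> q0 -> q0 -> q0 -> q3 -> q2 -> q3 -> q2
Final state: q2
Accept states: {q0}

No, rejected (final state q2 is not an accept state)


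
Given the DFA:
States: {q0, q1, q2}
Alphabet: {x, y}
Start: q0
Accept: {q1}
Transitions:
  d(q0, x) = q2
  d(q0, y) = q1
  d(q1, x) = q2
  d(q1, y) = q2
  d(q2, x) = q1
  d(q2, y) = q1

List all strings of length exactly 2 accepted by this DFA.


All strings of length 2: 4 total
Accepted: 2

"xx", "xy"


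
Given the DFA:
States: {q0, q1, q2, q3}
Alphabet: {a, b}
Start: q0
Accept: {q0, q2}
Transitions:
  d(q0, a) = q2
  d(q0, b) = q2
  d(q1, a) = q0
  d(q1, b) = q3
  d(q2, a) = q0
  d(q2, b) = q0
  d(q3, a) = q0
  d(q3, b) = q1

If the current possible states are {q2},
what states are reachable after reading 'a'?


Apply transition on 'a' from each current state:
  d(q2, a) = q0

{q0}


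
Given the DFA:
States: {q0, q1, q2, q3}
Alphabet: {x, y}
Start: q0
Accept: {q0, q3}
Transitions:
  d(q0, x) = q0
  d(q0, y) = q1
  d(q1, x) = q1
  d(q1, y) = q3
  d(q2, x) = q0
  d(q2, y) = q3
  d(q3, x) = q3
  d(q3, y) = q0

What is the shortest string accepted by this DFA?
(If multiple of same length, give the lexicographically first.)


BFS by string length (lex-first path to each state shown):
  len 0: q0<-""
Found accept state at length 0.

"" (empty string)


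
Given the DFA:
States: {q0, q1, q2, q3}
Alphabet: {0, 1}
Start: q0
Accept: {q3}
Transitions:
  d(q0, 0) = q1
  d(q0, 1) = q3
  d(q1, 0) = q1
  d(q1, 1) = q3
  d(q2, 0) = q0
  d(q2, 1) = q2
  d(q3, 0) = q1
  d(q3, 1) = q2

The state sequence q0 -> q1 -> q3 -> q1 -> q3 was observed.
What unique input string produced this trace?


Trace back each transition to find the symbol:
  q0 --[0]--> q1
  q1 --[1]--> q3
  q3 --[0]--> q1
  q1 --[1]--> q3

"0101"


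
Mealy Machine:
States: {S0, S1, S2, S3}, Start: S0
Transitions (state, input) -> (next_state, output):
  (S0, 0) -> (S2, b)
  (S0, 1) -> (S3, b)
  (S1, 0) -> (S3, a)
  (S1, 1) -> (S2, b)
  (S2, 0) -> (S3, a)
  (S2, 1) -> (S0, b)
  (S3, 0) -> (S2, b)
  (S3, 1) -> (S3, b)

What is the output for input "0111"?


Step-by-step:
  (S0, 0) -> (S2, b)
  (S2, 1) -> (S0, b)
  (S0, 1) -> (S3, b)
  (S3, 1) -> (S3, b)

"bbbb"


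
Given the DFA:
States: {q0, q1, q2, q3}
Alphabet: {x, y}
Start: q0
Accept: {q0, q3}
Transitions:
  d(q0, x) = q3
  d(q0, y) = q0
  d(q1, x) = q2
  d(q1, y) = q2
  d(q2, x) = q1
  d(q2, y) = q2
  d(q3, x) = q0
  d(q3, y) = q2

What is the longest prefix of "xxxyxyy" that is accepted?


Run the DFA, marking each prefix where the state is accepting:
  "" -> q0 [accept]
  "x" -> q3 [accept]
  "xx" -> q0 [accept]
  "xxx" -> q3 [accept]
  "xxxy" -> q2 [reject]
  "xxxyx" -> q1 [reject]
  "xxxyxy" -> q2 [reject]
  "xxxyxyy" -> q2 [reject]

"xxx"


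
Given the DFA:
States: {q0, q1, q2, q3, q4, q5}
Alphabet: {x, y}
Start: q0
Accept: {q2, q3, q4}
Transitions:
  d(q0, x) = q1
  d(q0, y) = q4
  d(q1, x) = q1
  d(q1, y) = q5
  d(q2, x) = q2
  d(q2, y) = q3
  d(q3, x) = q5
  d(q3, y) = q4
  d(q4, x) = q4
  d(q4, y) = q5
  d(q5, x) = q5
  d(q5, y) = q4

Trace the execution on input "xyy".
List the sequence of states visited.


Input: xyy
d(q0, x) = q1
d(q1, y) = q5
d(q5, y) = q4


q0 -> q1 -> q5 -> q4


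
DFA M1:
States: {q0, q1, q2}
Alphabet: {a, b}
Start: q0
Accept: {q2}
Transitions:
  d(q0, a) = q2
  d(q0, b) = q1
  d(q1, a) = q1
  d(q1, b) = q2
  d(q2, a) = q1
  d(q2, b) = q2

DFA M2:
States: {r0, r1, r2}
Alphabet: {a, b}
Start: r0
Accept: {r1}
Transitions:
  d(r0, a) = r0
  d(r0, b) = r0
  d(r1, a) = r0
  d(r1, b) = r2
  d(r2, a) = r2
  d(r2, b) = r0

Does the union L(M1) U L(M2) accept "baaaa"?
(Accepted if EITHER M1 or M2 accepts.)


M1: final=q1 accepted=False
M2: final=r0 accepted=False

No, union rejects (neither accepts)


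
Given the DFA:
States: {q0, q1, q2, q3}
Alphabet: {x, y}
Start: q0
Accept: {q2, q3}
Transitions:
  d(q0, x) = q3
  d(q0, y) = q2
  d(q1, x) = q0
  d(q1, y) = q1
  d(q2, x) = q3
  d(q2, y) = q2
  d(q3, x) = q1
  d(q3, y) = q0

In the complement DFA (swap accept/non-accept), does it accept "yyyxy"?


Trace: q0 -> q2 -> q2 -> q2 -> q3 -> q0
Final: q0
Original accept: {q2, q3}
Complement: q0 is not in original accept

Yes, complement accepts (original rejects)


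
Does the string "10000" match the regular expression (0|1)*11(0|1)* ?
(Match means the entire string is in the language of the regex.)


|string| = 5; first = '1'; last = '0'

No, "10000" does not match (0|1)*11(0|1)*


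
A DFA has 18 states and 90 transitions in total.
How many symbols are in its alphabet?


Each state has exactly one transition per symbol.
|alphabet| = transitions / states = 90 / 18 = 5

5


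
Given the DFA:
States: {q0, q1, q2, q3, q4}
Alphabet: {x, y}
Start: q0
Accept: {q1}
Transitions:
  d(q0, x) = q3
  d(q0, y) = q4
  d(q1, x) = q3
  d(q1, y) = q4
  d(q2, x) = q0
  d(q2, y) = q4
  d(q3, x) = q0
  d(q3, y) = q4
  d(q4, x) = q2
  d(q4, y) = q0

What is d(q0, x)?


Looking up transition d(q0, x)

q3


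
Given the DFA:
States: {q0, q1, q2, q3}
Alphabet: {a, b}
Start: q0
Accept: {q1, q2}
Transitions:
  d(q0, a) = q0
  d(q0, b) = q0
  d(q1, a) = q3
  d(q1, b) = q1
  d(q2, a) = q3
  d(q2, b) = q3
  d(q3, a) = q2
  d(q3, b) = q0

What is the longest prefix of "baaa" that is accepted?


Run the DFA, marking each prefix where the state is accepting:
  "" -> q0 [reject]
  "b" -> q0 [reject]
  "ba" -> q0 [reject]
  "baa" -> q0 [reject]
  "baaa" -> q0 [reject]

No prefix is accepted


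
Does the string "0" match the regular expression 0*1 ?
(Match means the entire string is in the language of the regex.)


|string| = 1; first = '0'; last = '0'

No, "0" does not match 0*1


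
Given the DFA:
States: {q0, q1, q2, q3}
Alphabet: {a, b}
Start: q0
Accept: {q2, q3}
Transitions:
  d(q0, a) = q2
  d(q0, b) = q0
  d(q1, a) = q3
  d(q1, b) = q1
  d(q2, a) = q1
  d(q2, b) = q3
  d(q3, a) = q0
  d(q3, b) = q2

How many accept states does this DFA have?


Accept states listed: {q2, q3}
Counting: q2(1) q3(2)

2


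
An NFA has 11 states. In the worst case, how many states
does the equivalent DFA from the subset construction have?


Subset construction: one DFA state per subset of NFA states.
2^11 = 2048

2048


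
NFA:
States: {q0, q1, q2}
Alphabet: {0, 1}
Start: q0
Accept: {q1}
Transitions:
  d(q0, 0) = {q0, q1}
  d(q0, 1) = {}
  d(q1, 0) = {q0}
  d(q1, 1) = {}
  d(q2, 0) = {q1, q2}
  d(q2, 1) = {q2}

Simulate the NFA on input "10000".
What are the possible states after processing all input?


Start: {q0}
  --1--> {}
  --0--> {}
  --0--> {}
  --0--> {}
  --0--> {}

{} (empty set, no valid transitions)


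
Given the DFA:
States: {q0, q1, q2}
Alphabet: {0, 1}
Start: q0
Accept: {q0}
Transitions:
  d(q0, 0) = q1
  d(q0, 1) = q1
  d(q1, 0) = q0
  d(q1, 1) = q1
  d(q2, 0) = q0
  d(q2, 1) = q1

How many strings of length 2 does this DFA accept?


Enumerating all length-2 strings:
  "00" -> q0 [accept]
  "01" -> q1 [reject]
  "10" -> q0 [accept]
  "11" -> q1 [reject]

2 out of 4


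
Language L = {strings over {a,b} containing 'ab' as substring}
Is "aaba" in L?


'ab' occurs at index 1

Yes, "aaba" is in L


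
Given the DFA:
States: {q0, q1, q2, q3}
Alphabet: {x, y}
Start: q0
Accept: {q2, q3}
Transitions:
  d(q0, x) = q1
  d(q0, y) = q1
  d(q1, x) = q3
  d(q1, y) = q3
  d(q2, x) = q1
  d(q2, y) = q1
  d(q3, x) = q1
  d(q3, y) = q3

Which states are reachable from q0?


BFS from q0:
  layer 0: {q0}
  layer 1: {q1}
  layer 2: {q3}

{q0, q1, q3}
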